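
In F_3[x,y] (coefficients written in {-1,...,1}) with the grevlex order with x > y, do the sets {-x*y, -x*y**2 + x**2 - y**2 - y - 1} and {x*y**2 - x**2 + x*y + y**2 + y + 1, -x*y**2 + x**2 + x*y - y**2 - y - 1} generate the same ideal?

Two ideals are equal iff their reduced Gröbner bases coincide (the reduced basis is unique for a fixed ordering).
Buchberger on the first generating set:
f_1 = -x*y, LT = x*y.
f_2 = -x*y**2 + x**2 - y**2 - y - 1, LT = x*y**2.

S(f_1,f_2): lcm = x*y**2. S = x**2 - y**2 - y - 1.
  leading term x**2: no divisor's leading term divides it; move x**2 to the remainder.
  leading term y**2: no divisor's leading term divides it; move -y**2 to the remainder.
  leading term y: no divisor's leading term divides it; move -y to the remainder.
  leading term 1: no divisor's leading term divides it; move -1 to the remainder.
  remainder x**2 - y**2 - y - 1 ≠ 0; add g_3 = x**2 - y**2 - y - 1 to the basis.

S(f_1,g_3): lcm = x**2*y. S = y**3 + y**2 + y.
  leading term y**3: no divisor's leading term divides it; move y**3 to the remainder.
  leading term y**2: no divisor's leading term divides it; move y**2 to the remainder.
  leading term y: no divisor's leading term divides it; move y to the remainder.
  remainder y**3 + y**2 + y ≠ 0; add g_4 = y**3 + y**2 + y to the basis.

The other S-polynomials (S(f_2,g_3), S(f_1,g_4), S(f_2,g_4), S(g_3,g_4)) all reduce to 0 modulo the current basis, so we have a Gröbner basis.
Inter-reduce: drop elements whose leading term is divisible by another's, tail-reduce, and make monic.
Reduced Gröbner basis: {y**3 + y**2 + y, x**2 - y**2 - y - 1, x*y}.

Buchberger on the second generating set:
h_1 = x*y**2 - x**2 + x*y + y**2 + y + 1, LT = x*y**2.
h_2 = -x*y**2 + x**2 + x*y - y**2 - y - 1, LT = x*y**2.

S(h_1,h_2): lcm = x*y**2. S = -x*y.
  leading term x*y: no divisor's leading term divides it; move -x*y to the remainder.
  remainder -x*y ≠ 0; add k_3 = -x*y to the basis.

S(h_1,k_3): lcm = x*y**2. S = -x**2 + x*y + y**2 + y + 1.
  leading term x**2: no divisor's leading term divides it; move -x**2 to the remainder.
  leading term x*y: subtract (-1)·k_3 from x*y + y**2 + y + 1 → y**2 + y + 1
  leading term y**2: no divisor's leading term divides it; move y**2 to the remainder.
  leading term y: no divisor's leading term divides it; move y to the remainder.
  leading term 1: no divisor's leading term divides it; move 1 to the remainder.
  remainder -x**2 + y**2 + y + 1 ≠ 0; add k_4 = -x**2 + y**2 + y + 1 to the basis.

S(h_1,k_4): lcm = x**2*y**2. S = y**4 - x**3 + x**2*y + x*y**2 + y**3 + x*y + y**2 + x.
  leading term y**4: no divisor's leading term divides it; move y**4 to the remainder.
  leading term x**3: subtract (x)·k_4 from -x**3 + x**2*y + x*y**2 + y**3 + x*y + y**2 + x → x**2*y + y**3 + y**2
  leading term x**2*y: subtract (-x)·k_3 from x**2*y + y**3 + y**2 → y**3 + y**2
  leading term y**3: no divisor's leading term divides it; move y**3 to the remainder.
  leading term y**2: no divisor's leading term divides it; move y**2 to the remainder.
  remainder y**4 + y**3 + y**2 ≠ 0; add k_5 = y**4 + y**3 + y**2 to the basis.

S(k_3,k_4): lcm = x**2*y. S = y**3 + y**2 + y.
  leading term y**3: no divisor's leading term divides it; move y**3 to the remainder.
  leading term y**2: no divisor's leading term divides it; move y**2 to the remainder.
  leading term y: no divisor's leading term divides it; move y to the remainder.
  remainder y**3 + y**2 + y ≠ 0; add k_6 = y**3 + y**2 + y to the basis.

The other S-polynomials (S(h_2,k_3), S(h_2,k_4), S(h_1,k_5), S(h_2,k_5), S(k_3,k_5), S(k_4,k_5), S(h_1,k_6), S(h_2,k_6), S(k_3,k_6), S(k_4,k_6), S(k_5,k_6)) all reduce to 0 modulo the current basis, so we have a Gröbner basis.
Inter-reduce: drop elements whose leading term is divisible by another's, tail-reduce, and make monic.
Reduced Gröbner basis: {y**3 + y**2 + y, x**2 - y**2 - y - 1, x*y}.

Same reduced basis, so the two generating sets span the same ideal.

Yes, the ideals are equal.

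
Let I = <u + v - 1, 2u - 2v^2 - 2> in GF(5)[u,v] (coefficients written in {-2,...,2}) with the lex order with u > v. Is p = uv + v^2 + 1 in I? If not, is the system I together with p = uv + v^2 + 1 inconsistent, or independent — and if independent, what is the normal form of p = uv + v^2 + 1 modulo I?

First compute the reduced Gröbner basis of I by Buchberger's algorithm.
f_1 = u + v - 1, LT = u.
f_2 = 2u - 2v^2 - 2, LT = u.

S(f_1,f_2): lcm = u. S = v^2 + v.
  leading term v^2: no divisor's leading term divides it; move v^2 to the remainder.
  leading term v: no divisor's leading term divides it; move v to the remainder.
  remainder v^2 + v ≠ 0; add h_3 = v^2 + v to the basis.

The other S-polynomials (S(f_1,h_3), S(f_2,h_3)) all reduce to 0 modulo the current basis, so we have a Gröbner basis.
Inter-reduce: drop elements whose leading term is divisible by another's, tail-reduce, and make monic.
Reduced Gröbner basis: {u + v - 1, v^2 + v}.
Label its elements g_1 = u + v - 1, g_2 = v^2 + v.

Reduce p = uv + v^2 + 1 modulo G:
  leading term uv: subtract (v)·g_1 from uv + v^2 + 1 → v + 1
  leading term v: no divisor's leading term divides it; move v to the remainder.
  leading term 1: no divisor's leading term divides it; move 1 to the remainder.
  normal form = v + 1.
The normal form is nonzero, so p ∉ I. Since p minus its normal form lies in I, I + (p) = I + (r) where r = v + 1; decide whether this ideal is the whole ring.
Run Buchberger on G together with r (pairs among the g_i already reduce to 0 since G is a Gröbner basis):
g_1 = u + v - 1, LT = u.
g_2 = v^2 + v, LT = v^2.
r = v + 1, LT = v.

The S-polynomials (S(g_1,g_2), S(g_1,r), S(g_2,r)) all reduce to 0 modulo the current basis, so we have a Gröbner basis.
Inter-reduce: drop elements whose leading term is divisible by another's, tail-reduce, and make monic.
Reduced Gröbner basis: {u - 2, v + 1}.
The reduced Gröbner basis of I + (p) is {u - 2, v + 1} ≠ {1}, a proper ideal, so the enlarged system stays consistent: p is independent of I, with normal form v + 1.

uv + v^2 + 1 is independent of I; its normal form modulo I is v + 1.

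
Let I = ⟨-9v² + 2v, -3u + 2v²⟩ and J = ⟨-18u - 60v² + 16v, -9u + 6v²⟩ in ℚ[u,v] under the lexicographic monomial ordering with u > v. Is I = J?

Yes, the ideals are equal.

For a fixed monomial order, each ideal has a unique reduced Gröbner basis; comparing bases decides equality.
Buchberger on the first generating set:
f_1 = -9v² + 2v, LT = v².
f_2 = -3u + 2v², LT = u.

S(f_1,f_2): leading monomials are coprime, so the S-polynomial reduces to 0 (Buchberger's first criterion).
Every S-polynomial of the final basis reduces to 0, so we have a Gröbner basis.
Inter-reduce: drop elements whose leading term is divisible by another's, tail-reduce, and make monic.
Reduced Gröbner basis: {u - 4/27v, v² - 2/9v}.

Buchberger on the second generating set:
h_1 = -18u - 60v² + 16v, LT = u.
h_2 = -9u + 6v², LT = u.

S(h_1,h_2): lcm = u. S = 4v² - 8/9v.
  leading term v²: no divisor's leading term divides it; move 4v² to the remainder.
  leading term v: no divisor's leading term divides it; move -8/9v to the remainder.
  remainder 4v² - 8/9v ≠ 0; add k_3 = 4v² - 8/9v to the basis.

S(h_1,k_3): leading monomials are coprime, so the S-polynomial reduces to 0 (Buchberger's first criterion).
S(h_2,k_3): leading monomials are coprime, so the S-polynomial reduces to 0 (Buchberger's first criterion).
Every S-polynomial of the final basis reduces to 0, so we have a Gröbner basis.
Inter-reduce: drop elements whose leading term is divisible by another's, tail-reduce, and make monic.
Reduced Gröbner basis: {u - 4/27v, v² - 2/9v}.

These coincide, so the ideals are equal.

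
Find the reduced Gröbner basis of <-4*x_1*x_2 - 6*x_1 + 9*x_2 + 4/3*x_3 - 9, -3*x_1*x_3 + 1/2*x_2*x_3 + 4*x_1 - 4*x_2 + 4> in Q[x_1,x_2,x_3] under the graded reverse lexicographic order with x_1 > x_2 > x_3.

f_1 = -4*x_1*x_2 - 6*x_1 + 9*x_2 + 4/3*x_3 - 9, LT = x_1*x_2.
f_2 = -3*x_1*x_3 + 1/2*x_2*x_3 + 4*x_1 - 4*x_2 + 4, LT = x_1*x_3.

S(f_1,f_2): lcm = x_1*x_2*x_3. S = 1/6*x_2**2*x_3 + 4/3*x_1*x_2 - 4/3*x_2**2 + 3/2*x_1*x_3 - 9/4*x_2*x_3 - 1/3*x_3**2 + 4/3*x_2 + 9/4*x_3.
  reduce S modulo (f_1, f_2):
  remainder 1/6*x_2**2*x_3 - 4/3*x_2**2 - 2*x_2*x_3 - 1/3*x_3**2 + 7/3*x_2 + 97/36*x_3 - 1 ≠ 0; add g_3 = 1/6*x_2**2*x_3 - 4/3*x_2**2 - 2*x_2*x_3 - 1/3*x_3**2 + 7/3*x_2 + 97/36*x_3 - 1 to the basis.

The other S-polynomials (S(f_1,g_3), S(f_2,g_3)) all reduce to 0 modulo the current basis, so we have a Gröbner basis.

G = {x_2**2*x_3 - 8*x_2**2 - 12*x_2*x_3 - 2*x_3**2 + 14*x_2 + 97/6*x_3 - 6, x_1*x_2 + 3/2*x_1 - 9/4*x_2 - 1/3*x_3 + 9/4, x_1*x_3 - 1/6*x_2*x_3 - 4/3*x_1 + 4/3*x_2 - 4/3}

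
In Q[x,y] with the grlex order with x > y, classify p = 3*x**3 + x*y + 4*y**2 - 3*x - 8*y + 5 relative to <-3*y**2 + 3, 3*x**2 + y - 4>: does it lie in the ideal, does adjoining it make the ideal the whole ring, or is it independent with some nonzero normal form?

3*x**3 + x*y + 4*y**2 - 3*x - 8*y + 5 is independent of I; its normal form modulo I is x - 8*y + 9.

First compute the reduced Gröbner basis of I by Buchberger's algorithm.
f_1 = -3*y**2 + 3, LT = y**2.
f_2 = 3*x**2 + y - 4, LT = x**2.

The S-polynomials (S(f_1,f_2)) all reduce to 0 modulo the current basis, so we have a Gröbner basis.
Inter-reduce: drop elements whose leading term is divisible by another's, tail-reduce, and make monic.
Reduced Gröbner basis: {x**2 + 1/3*y - 4/3, y**2 - 1}.
Label its elements g_1 = x**2 + 1/3*y - 4/3, g_2 = y**2 - 1.

Reduce p = 3*x**3 + x*y + 4*y**2 - 3*x - 8*y + 5 modulo G:
  leading term x**3: subtract (3*x)·g_1 from 3*x**3 + x*y + 4*y**2 - 3*x - 8*y + 5 → 4*y**2 + x - 8*y + 5
  leading term y**2: subtract (4)·g_2 from 4*y**2 + x - 8*y + 5 → x - 8*y + 9
  leading term x: no divisor's leading term divides it; move x to the remainder.
  leading term y: no divisor's leading term divides it; move -8*y to the remainder.
  leading term 1: no divisor's leading term divides it; move 9 to the remainder.
  normal form = x - 8*y + 9.
The normal form is nonzero, so p ∉ I. Since p minus its normal form lies in I, I + (p) = I + (r) where r = x - 8*y + 9; decide whether this ideal is the whole ring.
Run Buchberger on G together with r (pairs among the g_i already reduce to 0 since G is a Gröbner basis):
g_1 = x**2 + 1/3*y - 4/3, LT = x**2.
g_2 = y**2 - 1, LT = y**2.
r = x - 8*y + 9, LT = x.

S(g_1,r): lcm = x**2. S = 8*x*y - 9*x + 1/3*y - 4/3.
  reduce S modulo (g_1, g_2, r):
  remainder -431/3*y + 431/3 ≠ 0; add m_4 = -431/3*y + 431/3 to the basis.

The other S-polynomials (S(g_1,g_2), S(g_2,r), S(g_1,m_4), S(g_2,m_4), S(r,m_4)) all reduce to 0 modulo the current basis, so we have a Gröbner basis.
Inter-reduce: drop elements whose leading term is divisible by another's, tail-reduce, and make monic.
Reduced Gröbner basis: {x + 1, y - 1}.
The reduced Gröbner basis of I + (p) is {x + 1, y - 1} ≠ {1}, a proper ideal, so the enlarged system stays consistent: p is independent of I, with normal form x - 8*y + 9.

The remainder on division by a Gröbner basis is unique — it is the normal form.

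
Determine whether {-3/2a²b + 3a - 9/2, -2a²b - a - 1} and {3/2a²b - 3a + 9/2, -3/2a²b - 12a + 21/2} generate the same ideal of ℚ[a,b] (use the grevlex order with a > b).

Yes, the ideals are equal.

Two ideals are equal iff their reduced Gröbner bases coincide (the reduced basis is unique for a fixed ordering).
Buchberger on the first generating set:
f_1 = -3/2a²b + 3a - 9/2, LT = a²b.
f_2 = -2a²b - a - 1, LT = a²b.

S(f_1,f_2): lcm = a²b. S = -5/2a + 5/2.
  reduce S modulo (f_1, f_2):
  remainder -5/2a + 5/2 ≠ 0; add g_3 = -5/2a + 5/2 to the basis.

S(f_1,g_3): lcm = a²b. S = ab - 2a + 3.
  reduce S modulo (f_1, f_2, g_3):
  remainder b + 1 ≠ 0; add g_4 = b + 1 to the basis.

The other S-polynomials (S(f_2,g_3), S(f_1,g_4), S(f_2,g_4), S(g_3,g_4)) all reduce to 0 modulo the current basis, so we have a Gröbner basis.
Inter-reduce: drop elements whose leading term is divisible by another's, tail-reduce, and make monic.
Reduced Gröbner basis: {a - 1, b + 1}.

Buchberger on the second generating set:
h_1 = 3/2a²b - 3a + 9/2, LT = a²b.
h_2 = -3/2a²b - 12a + 21/2, LT = a²b.

S(h_1,h_2): lcm = a²b. S = -10a + 10.
  reduce S modulo (h_1, h_2):
  remainder -10a + 10 ≠ 0; add k_3 = -10a + 10 to the basis.

S(h_1,k_3): lcm = a²b. S = ab - 2a + 3.
  reduce S modulo (h_1, h_2, k_3):
  remainder b + 1 ≠ 0; add k_4 = b + 1 to the basis.

The other S-polynomials (S(h_2,k_3), S(h_1,k_4), S(h_2,k_4), S(k_3,k_4)) all reduce to 0 modulo the current basis, so we have a Gröbner basis.
Inter-reduce: drop elements whose leading term is divisible by another's, tail-reduce, and make monic.
Reduced Gröbner basis: {a - 1, b + 1}.

The two bases agree; hence the ideals are identical.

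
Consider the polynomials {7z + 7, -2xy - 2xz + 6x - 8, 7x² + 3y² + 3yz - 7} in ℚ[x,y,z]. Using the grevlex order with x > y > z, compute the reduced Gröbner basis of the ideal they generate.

f_1 = 7z + 7, LT = z.
f_2 = -2xy - 2xz + 6x - 8, LT = xy.
f_3 = 7x² + 3y² + 3yz - 7, LT = x².

S(f_2,f_3): lcm = x²y. S = -3/7y³ + x²z - 3/7y²z - 3x² + 4x + y.
  reduce S modulo (f_1, f_2, f_3):
  remainder -3/7y³ + 15/7y² + 4x - 5/7y - 4 ≠ 0; add g_4 = -3/7y³ + 15/7y² + 4x - 5/7y - 4 to the basis.

The other S-polynomials (S(f_1,f_2), S(f_1,f_3), S(f_1,g_4), S(f_2,g_4), S(f_3,g_4)) all reduce to 0 modulo the current basis, so we have a Gröbner basis.

G = {y³ - 5y² - 28/3x + 5/3y + 28/3, x² + 3/7y² - 3/7y - 1, xy - 4x + 4, z + 1}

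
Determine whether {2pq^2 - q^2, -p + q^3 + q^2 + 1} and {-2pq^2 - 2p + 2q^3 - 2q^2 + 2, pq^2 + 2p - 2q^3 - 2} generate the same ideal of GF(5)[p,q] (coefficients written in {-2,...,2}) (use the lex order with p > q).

For a fixed monomial order, each ideal has a unique reduced Gröbner basis; comparing bases decides equality.
Buchberger on the first generating set:
f_1 = 2pq^2 - q^2, LT = pq^2.
f_2 = -p + q^3 + q^2 + 1, LT = p.

S(f_1,f_2): lcm = pq^2. S = q^5 + q^4 - 2q^2.
  leading term q^5: no divisor's leading term divides it; move q^5 to the remainder.
  leading term q^4: no divisor's leading term divides it; move q^4 to the remainder.
  leading term q^2: no divisor's leading term divides it; move -2q^2 to the remainder.
  remainder q^5 + q^4 - 2q^2 ≠ 0; add g_3 = q^5 + q^4 - 2q^2 to the basis.

S(f_1,g_3): lcm = pq^5. S = -pq^4 + 2pq^2 + 2q^5.
  leading term pq^4: subtract (2q^2)·f_1 from -pq^4 + 2pq^2 + 2q^5 → 2pq^2 + 2q^5 + 2q^4
  leading term pq^2: subtract (1)·f_1 from 2pq^2 + 2q^5 + 2q^4 → 2q^5 + 2q^4 + q^2
  leading term q^5: subtract (2)·g_3 from 2q^5 + 2q^4 + q^2 → 0
  remainder 0.

S(f_2,g_3): leading monomials are coprime, so the S-polynomial reduces to 0 (Buchberger's first criterion).
Every S-polynomial of the final basis reduces to 0, so we have a Gröbner basis.
Inter-reduce: drop elements whose leading term is divisible by another's, tail-reduce, and make monic.
Reduced Gröbner basis: {p - q^3 - q^2 - 1, q^5 + q^4 - 2q^2}.

Buchberger on the second generating set:
h_1 = -2pq^2 - 2p + 2q^3 - 2q^2 + 2, LT = pq^2.
h_2 = pq^2 + 2p - 2q^3 - 2, LT = pq^2.

S(h_1,h_2): lcm = pq^2. S = -p + q^3 + q^2 + 1.
  leading term p: no divisor's leading term divides it; move -p to the remainder.
  leading term q^3: no divisor's leading term divides it; move q^3 to the remainder.
  leading term q^2: no divisor's leading term divides it; move q^2 to the remainder.
  leading term 1: no divisor's leading term divides it; move 1 to the remainder.
  remainder -p + q^3 + q^2 + 1 ≠ 0; add k_3 = -p + q^3 + q^2 + 1 to the basis.

S(h_1,k_3): lcm = pq^2. S = p + q^5 + q^4 - q^3 + 2q^2 - 1.
  leading term p: subtract (-1)·k_3 from p + q^5 + q^4 - q^3 + 2q^2 - 1 → q^5 + q^4 - 2q^2
  leading term q^5: no divisor's leading term divides it; move q^5 to the remainder.
  leading term q^4: no divisor's leading term divides it; move q^4 to the remainder.
  leading term q^2: no divisor's leading term divides it; move -2q^2 to the remainder.
  remainder q^5 + q^4 - 2q^2 ≠ 0; add k_4 = q^5 + q^4 - 2q^2 to the basis.

S(h_2,k_3): lcm = pq^2. S = 2p + q^5 + q^4 - 2q^3 + q^2 - 2.
  leading term p: subtract (-2)·k_3 from 2p + q^5 + q^4 - 2q^3 + q^2 - 2 → q^5 + q^4 - 2q^2
  leading term q^5: subtract (1)·k_4 from q^5 + q^4 - 2q^2 → 0
  remainder 0.

S(h_1,k_4): lcm = pq^5. S = -pq^4 + pq^3 + 2pq^2 - q^6 + q^5 - q^3.
  leading term pq^4: subtract (-2q^2)·h_1 from -pq^4 + pq^3 + 2pq^2 - q^6 + q^5 - q^3 → pq^3 - 2pq^2 - q^6 + q^4 - q^3 - q^2
  leading term pq^3: subtract (2q)·h_1 from pq^3 - 2pq^2 - q^6 + q^4 - q^3 - q^2 → -2pq^2 - pq - q^6 + 2q^4 - 2q^3 - q^2 + q
  leading term pq^2: subtract (1)·h_1 from -2pq^2 - pq - q^6 + 2q^4 - 2q^3 - q^2 + q → -pq + 2p - q^6 + 2q^4 + q^3 + q^2 + q - 2
  leading term pq: subtract (q)·k_3 from -pq + 2p - q^6 + 2q^4 + q^3 + q^2 + q - 2 → 2p - q^6 + q^4 + q^2 - 2
  leading term p: subtract (-2)·k_3 from 2p - q^6 + q^4 + q^2 - 2 → -q^6 + q^4 + 2q^3 - 2q^2
  leading term q^6: subtract (-q)·k_4 from -q^6 + q^4 + 2q^3 - 2q^2 → q^5 + q^4 - 2q^2
  leading term q^5: subtract (1)·k_4 from q^5 + q^4 - 2q^2 → 0
  remainder 0.

S(h_2,k_4): lcm = pq^5. S = -pq^4 + 2pq^3 + 2pq^2 - 2q^6 - 2q^3.
  leading term pq^4: subtract (-2q^2)·h_1 from -pq^4 + 2pq^3 + 2pq^2 - 2q^6 - 2q^3 → 2pq^3 - 2pq^2 - 2q^6 - q^5 + q^4 - 2q^3 - q^2
  leading term pq^3: subtract (-q)·h_1 from 2pq^3 - 2pq^2 - 2q^6 - q^5 + q^4 - 2q^3 - q^2 → -2pq^2 - 2pq - 2q^6 - q^5 - 2q^4 + q^3 - q^2 + 2q
  leading term pq^2: subtract (1)·h_1 from -2pq^2 - 2pq - 2q^6 - q^5 - 2q^4 + q^3 - q^2 + 2q → -2pq + 2p - 2q^6 - q^5 - 2q^4 - q^3 + q^2 + 2q - 2
  leading term pq: subtract (2q)·k_3 from -2pq + 2p - 2q^6 - q^5 - 2q^4 - q^3 + q^2 + 2q - 2 → 2p - 2q^6 - q^5 + q^4 + 2q^3 + q^2 - 2
  leading term p: subtract (-2)·k_3 from 2p - 2q^6 - q^5 + q^4 + 2q^3 + q^2 - 2 → -2q^6 - q^5 + q^4 - q^3 - 2q^2
  leading term q^6: subtract (-2q)·k_4 from -2q^6 - q^5 + q^4 - q^3 - 2q^2 → q^5 + q^4 - 2q^2
  leading term q^5: subtract (1)·k_4 from q^5 + q^4 - 2q^2 → 0
  remainder 0.

S(k_3,k_4): leading monomials are coprime, so the S-polynomial reduces to 0 (Buchberger's first criterion).
Every S-polynomial of the final basis reduces to 0, so we have a Gröbner basis.
Inter-reduce: drop elements whose leading term is divisible by another's, tail-reduce, and make monic.
Reduced Gröbner basis: {p - q^3 - q^2 - 1, q^5 + q^4 - 2q^2}.

These coincide, so the ideals are equal.
The choice of monomial ordering does not affect the verdict — as long as both bases are computed under the same ordering, their equality decides ideal equality.

Yes, the ideals are equal.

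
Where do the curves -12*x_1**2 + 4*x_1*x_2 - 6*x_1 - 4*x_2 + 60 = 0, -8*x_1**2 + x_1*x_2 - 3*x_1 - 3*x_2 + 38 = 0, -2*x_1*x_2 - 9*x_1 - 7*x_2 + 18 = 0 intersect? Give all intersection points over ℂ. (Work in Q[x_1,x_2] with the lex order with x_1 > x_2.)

{(2, 0)}

Compute a lex Gröbner basis by Buchberger's algorithm.
f_1 = -12*x_1**2 + 4*x_1*x_2 - 6*x_1 - 4*x_2 + 60, LT = x_1**2.
f_2 = -8*x_1**2 + x_1*x_2 - 3*x_1 - 3*x_2 + 38, LT = x_1**2.
f_3 = -2*x_1*x_2 - 9*x_1 - 7*x_2 + 18, LT = x_1*x_2.

S(f_1,f_2): lcm = x_1**2. S = -5/24*x_1*x_2 + 1/8*x_1 - 1/24*x_2 - 1/4.
  leading term x_1*x_2: subtract (5/48)·f_3 from -5/24*x_1*x_2 + 1/8*x_1 - 1/24*x_2 - 1/4 → 17/16*x_1 + 11/16*x_2 - 17/8
  leading term x_1: no divisor's leading term divides it; move 17/16*x_1 to the remainder.
  leading term x_2: no divisor's leading term divides it; move 11/16*x_2 to the remainder.
  leading term 1: no divisor's leading term divides it; move -17/8 to the remainder.
  remainder 17/16*x_1 + 11/16*x_2 - 17/8 ≠ 0; add h_4 = 17/16*x_1 + 11/16*x_2 - 17/8 to the basis.

S(f_1,f_3): lcm = x_1**2*x_2. S = -9/2*x_1**2 - 1/3*x_1*x_2**2 - 3*x_1*x_2 + 9*x_1 + 1/3*x_2**2 - 5*x_2.
  leading term x_1**2: subtract (3/8)·f_1 from -9/2*x_1**2 - 1/3*x_1*x_2**2 - 3*x_1*x_2 + 9*x_1 + 1/3*x_2**2 - 5*x_2 → -1/3*x_1*x_2**2 - 9/2*x_1*x_2 + 45/4*x_1 + 1/3*x_2**2 - 7/2*x_2 - 45/2
  leading term x_1*x_2**2: subtract (1/6*x_2)·f_3 from -1/3*x_1*x_2**2 - 9/2*x_1*x_2 + 45/4*x_1 + 1/3*x_2**2 - 7/2*x_2 - 45/2 → -3*x_1*x_2 + 45/4*x_1 + 3/2*x_2**2 - 13/2*x_2 - 45/2
  leading term x_1*x_2: subtract (3/2)·f_3 from -3*x_1*x_2 + 45/4*x_1 + 3/2*x_2**2 - 13/2*x_2 - 45/2 → 99/4*x_1 + 3/2*x_2**2 + 4*x_2 - 99/2
  leading term x_1: subtract (396/17)·h_4 from 99/4*x_1 + 3/2*x_2**2 + 4*x_2 - 99/2 → 3/2*x_2**2 - 817/68*x_2
  leading term x_2**2: no divisor's leading term divides it; move 3/2*x_2**2 to the remainder.
  leading term x_2: no divisor's leading term divides it; move -817/68*x_2 to the remainder.
  remainder 3/2*x_2**2 - 817/68*x_2 ≠ 0; add h_5 = 3/2*x_2**2 - 817/68*x_2 to the basis.

S(f_2,f_3): lcm = x_1**2*x_2. S = -9/2*x_1**2 - 1/8*x_1*x_2**2 - 25/8*x_1*x_2 + 9*x_1 + 3/8*x_2**2 - 19/4*x_2.
  leading term x_1**2: subtract (3/8)·f_1 from -9/2*x_1**2 - 1/8*x_1*x_2**2 - 25/8*x_1*x_2 + 9*x_1 + 3/8*x_2**2 - 19/4*x_2 → -1/8*x_1*x_2**2 - 37/8*x_1*x_2 + 45/4*x_1 + 3/8*x_2**2 - 13/4*x_2 - 45/2
  leading term x_1*x_2**2: subtract (1/16*x_2)·f_3 from -1/8*x_1*x_2**2 - 37/8*x_1*x_2 + 45/4*x_1 + 3/8*x_2**2 - 13/4*x_2 - 45/2 → -65/16*x_1*x_2 + 45/4*x_1 + 13/16*x_2**2 - 35/8*x_2 - 45/2
  leading term x_1*x_2: subtract (65/32)·f_3 from -65/16*x_1*x_2 + 45/4*x_1 + 13/16*x_2**2 - 35/8*x_2 - 45/2 → 945/32*x_1 + 13/16*x_2**2 + 315/32*x_2 - 945/16
  leading term x_1: subtract (945/34)·h_4 from 945/32*x_1 + 13/16*x_2**2 + 315/32*x_2 - 945/16 → 13/16*x_2**2 - 315/34*x_2
  leading term x_2**2: subtract (13/24)·h_5 from 13/16*x_2**2 - 315/34*x_2 → -4499/1632*x_2
  leading term x_2: no divisor's leading term divides it; move -4499/1632*x_2 to the remainder.
  remainder -4499/1632*x_2 ≠ 0; add h_6 = -4499/1632*x_2 to the basis.

The other S-polynomials (S(f_1,h_4), S(f_2,h_4), S(f_3,h_4), S(f_1,h_5), S(f_2,h_5), S(f_3,h_5), S(h_4,h_5), S(f_1,h_6), S(f_2,h_6), S(f_3,h_6), S(h_4,h_6), S(h_5,h_6)) all reduce to 0 modulo the current basis, so we have a Gröbner basis.
Inter-reduce: drop elements whose leading term is divisible by another's, tail-reduce, and make monic.
Reduced Gröbner basis: {x_1 - 2, x_2}.

From the last basis element, x_2 = 0, so x_2 takes values in {0}. Each choice, substituted upward through the basis, yields the corresponding point(s) of the solution set.
  x_2 = 0: the earlier basis element becomes x_1 - 2 = 0, giving x_1 = 2 — point (2, 0).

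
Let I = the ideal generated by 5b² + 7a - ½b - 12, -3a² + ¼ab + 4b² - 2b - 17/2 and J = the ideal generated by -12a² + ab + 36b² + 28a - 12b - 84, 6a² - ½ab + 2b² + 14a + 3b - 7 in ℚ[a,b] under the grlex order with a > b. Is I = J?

For a fixed monomial order, each ideal has a unique reduced Gröbner basis; comparing bases decides equality.
Buchberger on the first generating set:
f_1 = 5b² + 7a - ½b - 12, LT = b².
f_2 = -3a² + ¼ab + 4b² - 2b - 17/2, LT = a².

S(f_1,f_2): leading monomials are coprime, so the S-polynomial reduces to 0 (Buchberger's first criterion).
Every S-polynomial of the final basis reduces to 0, so we have a Gröbner basis.
Inter-reduce: drop elements whose leading term is divisible by another's, tail-reduce, and make monic.
Reduced Gröbner basis: {a² - 1/12ab + 28/15a + 8/15b - 11/30, b² + 7/5a - 1/10b - 12/5}.

Buchberger on the second generating set:
h_1 = -12a² + ab + 36b² + 28a - 12b - 84, LT = a².
h_2 = 6a² - ½ab + 2b² + 14a + 3b - 7, LT = a².

S(h_1,h_2): lcm = a². S = -10/3b² - 14/3a + ½b + 49/6.
  leading term b²: no divisor's leading term divides it; move -10/3b² to the remainder.
  leading term a: no divisor's leading term divides it; move -14/3a to the remainder.
  leading term b: no divisor's leading term divides it; move ½b to the remainder.
  leading term 1: no divisor's leading term divides it; move 49/6 to the remainder.
  remainder -10/3b² - 14/3a + ½b + 49/6 ≠ 0; add k_3 = -10/3b² - 14/3a + ½b + 49/6 to the basis.

S(h_1,k_3): leading monomials are coprime, so the S-polynomial reduces to 0 (Buchberger's first criterion).
S(h_2,k_3): leading monomials are coprime, so the S-polynomial reduces to 0 (Buchberger's first criterion).
Every S-polynomial of the final basis reduces to 0, so we have a Gröbner basis.
Inter-reduce: drop elements whose leading term is divisible by another's, tail-reduce, and make monic.
Reduced Gröbner basis: {a² - 1/12ab + 28/15a + 11/20b - 7/20, b² + 7/5a - 3/20b - 49/20}.

The bases are distinct; the ideals are different.

No, the ideals differ.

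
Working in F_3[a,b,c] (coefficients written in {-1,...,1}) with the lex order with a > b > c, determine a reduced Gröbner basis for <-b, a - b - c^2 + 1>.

This is the nonlinear analogue of row-reducing a linear system.

f_1 = -b, LT = b.
f_2 = a - b - c^2 + 1, LT = a.

The S-polynomials (S(f_1,f_2)) all reduce to 0 modulo the current basis, so we have a Gröbner basis.

G = {a - c^2 + 1, b}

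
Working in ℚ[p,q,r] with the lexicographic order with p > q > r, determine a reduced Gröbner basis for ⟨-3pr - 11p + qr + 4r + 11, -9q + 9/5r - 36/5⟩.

G = {pr + 11/3p - 1/15r² - 16/15r - 11/3, q - ⅕r + ⅘}

Buchberger's algorithm terminates because the ascending chain of leading-term ideals stabilizes.

f_1 = -3pr - 11p + qr + 4r + 11, LT = pr.
f_2 = -9q + 9/5r - 36/5, LT = q.

The S-polynomials (S(f_1,f_2)) all reduce to 0 modulo the current basis, so we have a Gröbner basis.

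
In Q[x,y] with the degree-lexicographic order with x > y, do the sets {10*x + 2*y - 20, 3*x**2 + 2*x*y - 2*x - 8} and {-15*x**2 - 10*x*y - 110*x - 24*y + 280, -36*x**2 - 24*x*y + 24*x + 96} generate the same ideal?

For a fixed monomial order, each ideal has a unique reduced Gröbner basis; comparing bases decides equality.
Buchberger on the first generating set:
f_1 = 10*x + 2*y - 20, LT = x.
f_2 = 3*x**2 + 2*x*y - 2*x - 8, LT = x**2.

S(f_1,f_2): lcm = x**2. S = -7/15*x*y - 4/3*x + 8/3.
  reduce S modulo (f_1, f_2):
  remainder 7/75*y**2 - 2/3*y ≠ 0; add g_3 = 7/75*y**2 - 2/3*y to the basis.

The other S-polynomials (S(f_1,g_3), S(f_2,g_3)) all reduce to 0 modulo the current basis, so we have a Gröbner basis.
Inter-reduce: drop elements whose leading term is divisible by another's, tail-reduce, and make monic.
Reduced Gröbner basis: {y**2 - 50/7*y, x + 1/5*y - 2}.

Buchberger on the second generating set:
h_1 = -15*x**2 - 10*x*y - 110*x - 24*y + 280, LT = x**2.
h_2 = -36*x**2 - 24*x*y + 24*x + 96, LT = x**2.

S(h_1,h_2): lcm = x**2. S = 8*x + 8/5*y - 16.
  reduce S modulo (h_1, h_2):
  remainder 8*x + 8/5*y - 16 ≠ 0; add k_3 = 8*x + 8/5*y - 16 to the basis.

S(h_1,k_3): lcm = x**2. S = 7/15*x*y + 28/3*x + 8/5*y - 56/3.
  reduce S modulo (h_1, h_2, k_3):
  remainder -7/75*y**2 + 2/3*y ≠ 0; add k_4 = -7/75*y**2 + 2/3*y to the basis.

The other S-polynomials (S(h_2,k_3), S(h_1,k_4), S(h_2,k_4), S(k_3,k_4)) all reduce to 0 modulo the current basis, so we have a Gröbner basis.
Inter-reduce: drop elements whose leading term is divisible by another's, tail-reduce, and make monic.
Reduced Gröbner basis: {y**2 - 50/7*y, x + 1/5*y - 2}.

These coincide, so the ideals are equal.
The same test decides containment: I ⊆ J iff every generator of I reduces to 0 modulo a Gröbner basis of J.

Yes, the ideals are equal.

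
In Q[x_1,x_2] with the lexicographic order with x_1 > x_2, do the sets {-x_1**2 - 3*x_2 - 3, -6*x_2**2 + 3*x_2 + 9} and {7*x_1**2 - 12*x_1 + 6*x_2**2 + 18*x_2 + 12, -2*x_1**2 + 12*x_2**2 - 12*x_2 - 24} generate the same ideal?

Since reduced Gröbner bases are canonical representatives of ideals under a given ordering, it suffices to compute and compare them.
Buchberger on the first generating set:
f_1 = -x_1**2 - 3*x_2 - 3, LT = x_1**2.
f_2 = -6*x_2**2 + 3*x_2 + 9, LT = x_2**2.

S(f_1,f_2): leading monomials are coprime, so the S-polynomial reduces to 0 (Buchberger's first criterion).
Every S-polynomial of the final basis reduces to 0, so we have a Gröbner basis.
Inter-reduce: drop elements whose leading term is divisible by another's, tail-reduce, and make monic.
Reduced Gröbner basis: {x_1**2 + 3*x_2 + 3, x_2**2 - 1/2*x_2 - 3/2}.

Buchberger on the second generating set:
h_1 = 7*x_1**2 - 12*x_1 + 6*x_2**2 + 18*x_2 + 12, LT = x_1**2.
h_2 = -2*x_1**2 + 12*x_2**2 - 12*x_2 - 24, LT = x_1**2.

S(h_1,h_2): lcm = x_1**2. S = -12/7*x_1 + 48/7*x_2**2 - 24/7*x_2 - 72/7.
  leading term x_1: no divisor's leading term divides it; move -12/7*x_1 to the remainder.
  leading term x_2**2: no divisor's leading term divides it; move 48/7*x_2**2 to the remainder.
  leading term x_2: no divisor's leading term divides it; move -24/7*x_2 to the remainder.
  leading term 1: no divisor's leading term divides it; move -72/7 to the remainder.
  remainder -12/7*x_1 + 48/7*x_2**2 - 24/7*x_2 - 72/7 ≠ 0; add k_3 = -12/7*x_1 + 48/7*x_2**2 - 24/7*x_2 - 72/7 to the basis.

S(h_1,k_3): lcm = x_1**2. S = 4*x_1*x_2**2 - 2*x_1*x_2 - 54/7*x_1 + 6/7*x_2**2 + 18/7*x_2 + 12/7.
  leading term x_1*x_2**2: subtract (-7/3*x_2**2)·k_3 from 4*x_1*x_2**2 - 2*x_1*x_2 - 54/7*x_1 + 6/7*x_2**2 + 18/7*x_2 + 12/7 → -2*x_1*x_2 - 54/7*x_1 + 16*x_2**4 - 8*x_2**3 - 162/7*x_2**2 + 18/7*x_2 + 12/7
  leading term x_1*x_2: subtract (7/6*x_2)·k_3 from -2*x_1*x_2 - 54/7*x_1 + 16*x_2**4 - 8*x_2**3 - 162/7*x_2**2 + 18/7*x_2 + 12/7 → -54/7*x_1 + 16*x_2**4 - 16*x_2**3 - 134/7*x_2**2 + 102/7*x_2 + 12/7
  leading term x_1: subtract (9/2)·k_3 from -54/7*x_1 + 16*x_2**4 - 16*x_2**3 - 134/7*x_2**2 + 102/7*x_2 + 12/7 → 16*x_2**4 - 16*x_2**3 - 50*x_2**2 + 30*x_2 + 48
  leading term x_2**4: no divisor's leading term divides it; move 16*x_2**4 to the remainder.
  leading term x_2**3: no divisor's leading term divides it; move -16*x_2**3 to the remainder.
  leading term x_2**2: no divisor's leading term divides it; move -50*x_2**2 to the remainder.
  leading term x_2: no divisor's leading term divides it; move 30*x_2 to the remainder.
  leading term 1: no divisor's leading term divides it; move 48 to the remainder.
  remainder 16*x_2**4 - 16*x_2**3 - 50*x_2**2 + 30*x_2 + 48 ≠ 0; add k_4 = 16*x_2**4 - 16*x_2**3 - 50*x_2**2 + 30*x_2 + 48 to the basis.

S(h_2,k_3): lcm = x_1**2. S = 4*x_1*x_2**2 - 2*x_1*x_2 - 6*x_1 - 6*x_2**2 + 6*x_2 + 12.
  leading term x_1*x_2**2: subtract (-7/3*x_2**2)·k_3 from 4*x_1*x_2**2 - 2*x_1*x_2 - 6*x_1 - 6*x_2**2 + 6*x_2 + 12 → -2*x_1*x_2 - 6*x_1 + 16*x_2**4 - 8*x_2**3 - 30*x_2**2 + 6*x_2 + 12
  leading term x_1*x_2: subtract (7/6*x_2)·k_3 from -2*x_1*x_2 - 6*x_1 + 16*x_2**4 - 8*x_2**3 - 30*x_2**2 + 6*x_2 + 12 → -6*x_1 + 16*x_2**4 - 16*x_2**3 - 26*x_2**2 + 18*x_2 + 12
  leading term x_1: subtract (7/2)·k_3 from -6*x_1 + 16*x_2**4 - 16*x_2**3 - 26*x_2**2 + 18*x_2 + 12 → 16*x_2**4 - 16*x_2**3 - 50*x_2**2 + 30*x_2 + 48
  leading term x_2**4: subtract (1)·k_4 from 16*x_2**4 - 16*x_2**3 - 50*x_2**2 + 30*x_2 + 48 → 0
  remainder 0.

S(h_1,k_4): leading monomials are coprime, so the S-polynomial reduces to 0 (Buchberger's first criterion).
S(h_2,k_4): leading monomials are coprime, so the S-polynomial reduces to 0 (Buchberger's first criterion).
S(k_3,k_4): leading monomials are coprime, so the S-polynomial reduces to 0 (Buchberger's first criterion).
Every S-polynomial of the final basis reduces to 0, so we have a Gröbner basis.
Inter-reduce: drop elements whose leading term is divisible by another's, tail-reduce, and make monic.
Reduced Gröbner basis: {x_1 - 4*x_2**2 + 2*x_2 + 6, x_2**4 - x_2**3 - 25/8*x_2**2 + 15/8*x_2 + 3}.

Since the reduced bases disagree, the two ideals are not the same.
The same test decides containment: I ⊆ J iff every generator of I reduces to 0 modulo a Gröbner basis of J.

No, the ideals differ.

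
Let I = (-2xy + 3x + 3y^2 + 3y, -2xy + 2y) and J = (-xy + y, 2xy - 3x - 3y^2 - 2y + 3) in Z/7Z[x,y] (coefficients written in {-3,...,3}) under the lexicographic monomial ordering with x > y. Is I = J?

Equality of ideals is decidable: compute both reduced Gröbner bases (unique for the ordering) and check whether they agree.
Buchberger on the first generating set:
f_1 = -2xy + 3x + 3y^2 + 3y, LT = xy.
f_2 = -2xy + 2y, LT = xy.

S(f_1,f_2): lcm = xy. S = 2x + 2y^2 + 3y.
  leading term x: no divisor's leading term divides it; move 2x to the remainder.
  leading term y^2: no divisor's leading term divides it; move 2y^2 to the remainder.
  leading term y: no divisor's leading term divides it; move 3y to the remainder.
  remainder 2x + 2y^2 + 3y ≠ 0; add g_3 = 2x + 2y^2 + 3y to the basis.

S(f_1,g_3): lcm = xy. S = 2x - y^3 - 3y^2 + 2y.
  leading term x: subtract (1)·g_3 from 2x - y^3 - 3y^2 + 2y → -y^3 + 2y^2 - y
  leading term y^3: no divisor's leading term divides it; move -y^3 to the remainder.
  leading term y^2: no divisor's leading term divides it; move 2y^2 to the remainder.
  leading term y: no divisor's leading term divides it; move -y to the remainder.
  remainder -y^3 + 2y^2 - y ≠ 0; add g_4 = -y^3 + 2y^2 - y to the basis.

The other S-polynomials (S(f_2,g_3), S(f_1,g_4), S(f_2,g_4), S(g_3,g_4)) all reduce to 0 modulo the current basis, so we have a Gröbner basis.
Inter-reduce: drop elements whose leading term is divisible by another's, tail-reduce, and make monic.
Reduced Gröbner basis: {x + y^2 - 2y, y^3 - 2y^2 + y}.

Buchberger on the second generating set:
h_1 = -xy + y, LT = xy.
h_2 = 2xy - 3x - 3y^2 - 2y + 3, LT = xy.

S(h_1,h_2): lcm = xy. S = -2x - 2y^2 + 2.
  leading term x: no divisor's leading term divides it; move -2x to the remainder.
  leading term y^2: no divisor's leading term divides it; move -2y^2 to the remainder.
  leading term 1: no divisor's leading term divides it; move 2 to the remainder.
  remainder -2x - 2y^2 + 2 ≠ 0; add k_3 = -2x - 2y^2 + 2 to the basis.

S(h_1,k_3): lcm = xy. S = -y^3.
  leading term y^3: no divisor's leading term divides it; move -y^3 to the remainder.
  remainder -y^3 ≠ 0; add k_4 = -y^3 to the basis.

The other S-polynomials (S(h_2,k_3), S(h_1,k_4), S(h_2,k_4), S(k_3,k_4)) all reduce to 0 modulo the current basis, so we have a Gröbner basis.
Inter-reduce: drop elements whose leading term is divisible by another's, tail-reduce, and make monic.
Reduced Gröbner basis: {x + y^2 - 1, y^3}.

Since the reduced bases disagree, the two ideals are not the same.

No, the ideals differ.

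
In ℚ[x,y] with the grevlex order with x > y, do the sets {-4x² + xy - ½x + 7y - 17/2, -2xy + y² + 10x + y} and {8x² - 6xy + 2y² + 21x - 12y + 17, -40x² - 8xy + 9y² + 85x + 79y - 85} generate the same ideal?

Equality of ideals is decidable: compute both reduced Gröbner bases (unique for the ordering) and check whether they agree.
Buchberger on the first generating set:
f_1 = -4x² + xy - ½x + 7y - 17/2, LT = x².
f_2 = -2xy + y² + 10x + y, LT = xy.

S(f_1,f_2): lcm = x²y. S = ¼xy² + 5x² + ⅝xy - 7/4y² + 17/8y.
  leading term xy²: subtract (-⅛y)·f_2 from ¼xy² + 5x² + ⅝xy - 7/4y² + 17/8y → ⅛y³ + 5x² + 15/8xy - 13/8y² + 17/8y
  leading term y³: no divisor's leading term divides it; move ⅛y³ to the remainder.
  leading term x²: subtract (-5/4)·f_1 from 5x² + 15/8xy - 13/8y² + 17/8y → 25/8xy - 13/8y² - ⅝x + 87/8y - 85/8
  leading term xy: subtract (-25/16)·f_2 from 25/8xy - 13/8y² - ⅝x + 87/8y - 85/8 → -1/16y² + 15x + 199/16y - 85/8
  leading term y²: no divisor's leading term divides it; move -1/16y² to the remainder.
  leading term x: no divisor's leading term divides it; move 15x to the remainder.
  leading term y: no divisor's leading term divides it; move 199/16y to the remainder.
  leading term 1: no divisor's leading term divides it; move -85/8 to the remainder.
  remainder ⅛y³ - 1/16y² + 15x + 199/16y - 85/8 ≠ 0; add g_3 = ⅛y³ - 1/16y² + 15x + 199/16y - 85/8 to the basis.

The other S-polynomials (S(f_1,g_3), S(f_2,g_3)) all reduce to 0 modulo the current basis, so we have a Gröbner basis.
Inter-reduce: drop elements whose leading term is divisible by another's, tail-reduce, and make monic.
Reduced Gröbner basis: {y³ - ½y² + 120x + 199/2y - 85, x² - ⅛y² - 9/8x - 15/8y + 17/8, xy - ½y² - 5x - ½y}.

Buchberger on the second generating set:
h_1 = 8x² - 6xy + 2y² + 21x - 12y + 17, LT = x².
h_2 = -40x² - 8xy + 9y² + 85x + 79y - 85, LT = x².

S(h_1,h_2): lcm = x². S = -19/20xy + 19/40y² + 19/4x + 19/40y.
  leading term xy: no divisor's leading term divides it; move -19/20xy to the remainder.
  leading term y²: no divisor's leading term divides it; move 19/40y² to the remainder.
  leading term x: no divisor's leading term divides it; move 19/4x to the remainder.
  leading term y: no divisor's leading term divides it; move 19/40y to the remainder.
  remainder -19/20xy + 19/40y² + 19/4x + 19/40y ≠ 0; add k_3 = -19/20xy + 19/40y² + 19/4x + 19/40y to the basis.

S(h_1,k_3): lcm = x²y. S = -¼xy² + ¼y³ + 5x² + 25/8xy - 3/2y² + 17/8y.
  leading term xy²: subtract (5/19y)·k_3 from -¼xy² + ¼y³ + 5x² + 25/8xy - 3/2y² + 17/8y → ⅛y³ + 5x² + 15/8xy - 13/8y² + 17/8y
  leading term y³: no divisor's leading term divides it; move ⅛y³ to the remainder.
  leading term x²: subtract (⅝)·h_1 from 5x² + 15/8xy - 13/8y² + 17/8y → 45/8xy - 23/8y² - 105/8x + 77/8y - 85/8
  leading term xy: subtract (-225/38)·k_3 from 45/8xy - 23/8y² - 105/8x + 77/8y - 85/8 → -1/16y² + 15x + 199/16y - 85/8
  leading term y²: no divisor's leading term divides it; move -1/16y² to the remainder.
  leading term x: no divisor's leading term divides it; move 15x to the remainder.
  leading term y: no divisor's leading term divides it; move 199/16y to the remainder.
  leading term 1: no divisor's leading term divides it; move -85/8 to the remainder.
  remainder ⅛y³ - 1/16y² + 15x + 199/16y - 85/8 ≠ 0; add k_4 = ⅛y³ - 1/16y² + 15x + 199/16y - 85/8 to the basis.

The other S-polynomials (S(h_2,k_3), S(h_1,k_4), S(h_2,k_4), S(k_3,k_4)) all reduce to 0 modulo the current basis, so we have a Gröbner basis.
Inter-reduce: drop elements whose leading term is divisible by another's, tail-reduce, and make monic.
Reduced Gröbner basis: {y³ - ½y² + 120x + 199/2y - 85, x² - ⅛y² - 9/8x - 15/8y + 17/8, xy - ½y² - 5x - ½y}.

The two bases agree; hence the ideals are identical.

Yes, the ideals are equal.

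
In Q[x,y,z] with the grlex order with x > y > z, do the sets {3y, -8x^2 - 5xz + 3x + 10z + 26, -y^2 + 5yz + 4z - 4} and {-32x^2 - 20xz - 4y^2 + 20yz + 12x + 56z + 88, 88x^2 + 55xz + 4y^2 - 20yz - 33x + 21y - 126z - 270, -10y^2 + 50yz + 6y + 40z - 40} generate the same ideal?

Equality of ideals is decidable: compute both reduced Gröbner bases (unique for the ordering) and check whether they agree.
Buchberger on the first generating set:
f_1 = 3y, LT = y.
f_2 = -8x^2 - 5xz + 3x + 10z + 26, LT = x^2.
f_3 = -y^2 + 5yz + 4z - 4, LT = y^2.

S(f_1,f_3): lcm = y^2. S = 5yz + 4z - 4.
  leading term yz: subtract (5/3z)·f_1 from 5yz + 4z - 4 → 4z - 4
  leading term z: no divisor's leading term divides it; move 4z to the remainder.
  leading term 1: no divisor's leading term divides it; move -4 to the remainder.
  remainder 4z - 4 ≠ 0; add g_4 = 4z - 4 to the basis.

The other S-polynomials (S(f_1,f_2), S(f_2,f_3), S(f_1,g_4), S(f_2,g_4), S(f_3,g_4)) all reduce to 0 modulo the current basis, so we have a Gröbner basis.
Inter-reduce: drop elements whose leading term is divisible by another's, tail-reduce, and make monic.
Reduced Gröbner basis: {x^2 + 1/4x - 9/2, y, z - 1}.

Buchberger on the second generating set:
h_1 = -32x^2 - 20xz - 4y^2 + 20yz + 12x + 56z + 88, LT = x^2.
h_2 = 88x^2 + 55xz + 4y^2 - 20yz - 33x + 21y - 126z - 270, LT = x^2.
h_3 = -10y^2 + 50yz + 6y + 40z - 40, LT = y^2.

S(h_1,h_2): lcm = x^2. S = 7/88y^2 - 35/88yz - 21/88y - 7/22z + 7/22.
  leading term y^2: subtract (-7/880)·h_3 from 7/88y^2 - 35/88yz - 21/88y - 7/22z + 7/22 → -21/110y
  leading term y: no divisor's leading term divides it; move -21/110y to the remainder.
  remainder -21/110y ≠ 0; add k_4 = -21/110y to the basis.

S(h_3,k_4): lcm = y^2. S = -5yz - 3/5y - 4z + 4.
  leading term yz: subtract (550/21z)·k_4 from -5yz - 3/5y - 4z + 4 → -3/5y - 4z + 4
  leading term y: subtract (22/7)·k_4 from -3/5y - 4z + 4 → -4z + 4
  leading term z: no divisor's leading term divides it; move -4z to the remainder.
  leading term 1: no divisor's leading term divides it; move 4 to the remainder.
  remainder -4z + 4 ≠ 0; add k_5 = -4z + 4 to the basis.

The other S-polynomials (S(h_1,h_3), S(h_2,h_3), S(h_1,k_4), S(h_2,k_4), S(h_1,k_5), S(h_2,k_5), S(h_3,k_5), S(k_4,k_5)) all reduce to 0 modulo the current basis, so we have a Gröbner basis.
Inter-reduce: drop elements whose leading term is divisible by another's, tail-reduce, and make monic.
Reduced Gröbner basis: {x^2 + 1/4x - 9/2, y, z - 1}.

These coincide, so the ideals are equal.
The same test decides containment: I ⊆ J iff every generator of I reduces to 0 modulo a Gröbner basis of J.

Yes, the ideals are equal.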